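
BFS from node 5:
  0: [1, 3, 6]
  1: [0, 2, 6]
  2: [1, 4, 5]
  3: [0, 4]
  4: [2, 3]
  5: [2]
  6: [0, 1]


Visit 5, enqueue [2]
Visit 2, enqueue [1, 4]
Visit 1, enqueue [0, 6]
Visit 4, enqueue [3]
Visit 0, enqueue []
Visit 6, enqueue []
Visit 3, enqueue []

BFS order: [5, 2, 1, 4, 0, 6, 3]


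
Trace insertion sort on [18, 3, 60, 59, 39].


Initial: [18, 3, 60, 59, 39]
Insert 3: [3, 18, 60, 59, 39]
Insert 60: [3, 18, 60, 59, 39]
Insert 59: [3, 18, 59, 60, 39]
Insert 39: [3, 18, 39, 59, 60]

Sorted: [3, 18, 39, 59, 60]


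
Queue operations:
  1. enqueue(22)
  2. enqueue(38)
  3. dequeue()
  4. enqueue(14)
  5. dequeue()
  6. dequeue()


enqueue(22) -> [22]
enqueue(38) -> [22, 38]
dequeue()->22, [38]
enqueue(14) -> [38, 14]
dequeue()->38, [14]
dequeue()->14, []

Final queue: []


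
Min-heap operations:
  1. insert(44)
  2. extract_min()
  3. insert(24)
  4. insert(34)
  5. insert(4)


insert(44) -> [44]
extract_min()->44, []
insert(24) -> [24]
insert(34) -> [24, 34]
insert(4) -> [4, 34, 24]

Final heap: [4, 34, 24]


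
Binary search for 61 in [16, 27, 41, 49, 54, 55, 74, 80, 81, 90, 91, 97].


Step 1: lo=0, hi=11, mid=5, val=55
Step 2: lo=6, hi=11, mid=8, val=81
Step 3: lo=6, hi=7, mid=6, val=74

Not found


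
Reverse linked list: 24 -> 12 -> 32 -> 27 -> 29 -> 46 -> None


Step 1: curr=24, set curr.next=prev(None) | reversed so far: 24
Step 2: curr=12, set curr.next=prev(24) | reversed so far: 12 -> 24
Step 3: curr=32, set curr.next=prev(12) | reversed so far: 32 -> 12 -> 24
Step 4: curr=27, set curr.next=prev(32) | reversed so far: 27 -> 32 -> 12 -> 24
Step 5: curr=29, set curr.next=prev(27) | reversed so far: 29 -> 27 -> 32 -> 12 -> 24
Step 6: curr=46, set curr.next=prev(29) | reversed so far: 46 -> 29 -> 27 -> 32 -> 12 -> 24

46 -> 29 -> 27 -> 32 -> 12 -> 24 -> None


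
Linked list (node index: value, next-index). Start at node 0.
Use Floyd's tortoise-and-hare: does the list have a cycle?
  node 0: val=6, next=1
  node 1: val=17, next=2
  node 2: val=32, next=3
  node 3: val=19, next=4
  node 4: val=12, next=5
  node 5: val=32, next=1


Floyd's tortoise (slow, +1) and hare (fast, +2):
  init: slow=0, fast=0
  step 1: slow=1, fast=2
  step 2: slow=2, fast=4
  step 3: slow=3, fast=1
  step 4: slow=4, fast=3
  step 5: slow=5, fast=5
  slow == fast at node 5: cycle detected

Cycle: yes


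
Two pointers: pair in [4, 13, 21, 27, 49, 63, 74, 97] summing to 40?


lo=0(4)+hi=7(97)=101
lo=0(4)+hi=6(74)=78
lo=0(4)+hi=5(63)=67
lo=0(4)+hi=4(49)=53
lo=0(4)+hi=3(27)=31
lo=1(13)+hi=3(27)=40

Yes: 13+27=40


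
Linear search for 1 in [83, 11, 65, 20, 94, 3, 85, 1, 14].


i=0: 83!=1
i=1: 11!=1
i=2: 65!=1
i=3: 20!=1
i=4: 94!=1
i=5: 3!=1
i=6: 85!=1
i=7: 1==1 found!

Found at 7, 8 comps


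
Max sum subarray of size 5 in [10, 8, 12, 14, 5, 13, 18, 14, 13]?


[0:5]: 49
[1:6]: 52
[2:7]: 62
[3:8]: 64
[4:9]: 63

Max: 64 at [3:8]


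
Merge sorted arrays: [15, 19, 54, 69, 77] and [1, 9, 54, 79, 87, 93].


Take 1 from B
Take 9 from B
Take 15 from A
Take 19 from A
Take 54 from A
Take 54 from B
Take 69 from A
Take 77 from A

Merged: [1, 9, 15, 19, 54, 54, 69, 77, 79, 87, 93]


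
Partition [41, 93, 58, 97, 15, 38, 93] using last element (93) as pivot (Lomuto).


Pivot: 93
  41 <= 93: advance i (no swap)
  93 <= 93: advance i (no swap)
  58 <= 93: advance i (no swap)
  15 <= 93: swap -> [41, 93, 58, 15, 97, 38, 93]
  38 <= 93: swap -> [41, 93, 58, 15, 38, 97, 93]
Place pivot at 5: [41, 93, 58, 15, 38, 93, 97]

Partitioned: [41, 93, 58, 15, 38, 93, 97]


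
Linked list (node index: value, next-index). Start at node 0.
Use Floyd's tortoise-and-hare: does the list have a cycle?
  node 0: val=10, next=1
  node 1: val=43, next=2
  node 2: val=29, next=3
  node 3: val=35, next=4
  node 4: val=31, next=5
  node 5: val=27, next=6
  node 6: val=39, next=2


Floyd's tortoise (slow, +1) and hare (fast, +2):
  init: slow=0, fast=0
  step 1: slow=1, fast=2
  step 2: slow=2, fast=4
  step 3: slow=3, fast=6
  step 4: slow=4, fast=3
  step 5: slow=5, fast=5
  slow == fast at node 5: cycle detected

Cycle: yes


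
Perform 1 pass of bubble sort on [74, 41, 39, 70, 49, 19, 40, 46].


Initial: [74, 41, 39, 70, 49, 19, 40, 46]
Pass 1: [41, 39, 70, 49, 19, 40, 46, 74] (7 swaps)

After 1 pass: [41, 39, 70, 49, 19, 40, 46, 74]


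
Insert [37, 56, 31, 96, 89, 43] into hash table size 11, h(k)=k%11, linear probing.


Insert 37: h=4 -> slot 4
Insert 56: h=1 -> slot 1
Insert 31: h=9 -> slot 9
Insert 96: h=8 -> slot 8
Insert 89: h=1, 1 probes -> slot 2
Insert 43: h=10 -> slot 10

Table: [None, 56, 89, None, 37, None, None, None, 96, 31, 43]


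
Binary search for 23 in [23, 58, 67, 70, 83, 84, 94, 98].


Step 1: lo=0, hi=7, mid=3, val=70
Step 2: lo=0, hi=2, mid=1, val=58
Step 3: lo=0, hi=0, mid=0, val=23

Found at index 0


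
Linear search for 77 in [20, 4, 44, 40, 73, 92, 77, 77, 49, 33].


i=0: 20!=77
i=1: 4!=77
i=2: 44!=77
i=3: 40!=77
i=4: 73!=77
i=5: 92!=77
i=6: 77==77 found!

Found at 6, 7 comps


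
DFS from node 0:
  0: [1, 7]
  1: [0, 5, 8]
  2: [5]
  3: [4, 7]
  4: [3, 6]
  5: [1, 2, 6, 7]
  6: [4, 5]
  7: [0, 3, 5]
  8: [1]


Visit 0, push [7, 1]
Visit 1, push [8, 5]
Visit 5, push [7, 6, 2]
Visit 2, push []
Visit 6, push [4]
Visit 4, push [3]
Visit 3, push [7]
Visit 7, push []
Visit 8, push []

DFS order: [0, 1, 5, 2, 6, 4, 3, 7, 8]


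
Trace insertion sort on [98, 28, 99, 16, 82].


Initial: [98, 28, 99, 16, 82]
Insert 28: [28, 98, 99, 16, 82]
Insert 99: [28, 98, 99, 16, 82]
Insert 16: [16, 28, 98, 99, 82]
Insert 82: [16, 28, 82, 98, 99]

Sorted: [16, 28, 82, 98, 99]


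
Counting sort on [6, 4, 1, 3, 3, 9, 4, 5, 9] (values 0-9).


Input: [6, 4, 1, 3, 3, 9, 4, 5, 9]
Counts: [0, 1, 0, 2, 2, 1, 1, 0, 0, 2]

Sorted: [1, 3, 3, 4, 4, 5, 6, 9, 9]


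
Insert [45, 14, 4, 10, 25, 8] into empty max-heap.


Insert 45: [45]
Insert 14: [45, 14]
Insert 4: [45, 14, 4]
Insert 10: [45, 14, 4, 10]
Insert 25: [45, 25, 4, 10, 14]
Insert 8: [45, 25, 8, 10, 14, 4]

Final heap: [45, 25, 8, 10, 14, 4]


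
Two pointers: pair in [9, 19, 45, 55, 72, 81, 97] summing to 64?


lo=0(9)+hi=6(97)=106
lo=0(9)+hi=5(81)=90
lo=0(9)+hi=4(72)=81
lo=0(9)+hi=3(55)=64

Yes: 9+55=64


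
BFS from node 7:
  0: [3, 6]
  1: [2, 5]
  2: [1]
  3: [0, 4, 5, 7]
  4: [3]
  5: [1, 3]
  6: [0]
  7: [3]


Visit 7, enqueue [3]
Visit 3, enqueue [0, 4, 5]
Visit 0, enqueue [6]
Visit 4, enqueue []
Visit 5, enqueue [1]
Visit 6, enqueue []
Visit 1, enqueue [2]
Visit 2, enqueue []

BFS order: [7, 3, 0, 4, 5, 6, 1, 2]


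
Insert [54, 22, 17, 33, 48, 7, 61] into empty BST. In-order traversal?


Insert 54: root
Insert 22: L from 54
Insert 17: L from 54 -> L from 22
Insert 33: L from 54 -> R from 22
Insert 48: L from 54 -> R from 22 -> R from 33
Insert 7: L from 54 -> L from 22 -> L from 17
Insert 61: R from 54

In-order: [7, 17, 22, 33, 48, 54, 61]


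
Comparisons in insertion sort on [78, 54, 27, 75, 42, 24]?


Algorithm: insertion sort
Input: [78, 54, 27, 75, 42, 24]
Sorted: [24, 27, 42, 54, 75, 78]

14


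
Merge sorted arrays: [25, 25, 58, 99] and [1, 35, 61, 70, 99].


Take 1 from B
Take 25 from A
Take 25 from A
Take 35 from B
Take 58 from A
Take 61 from B
Take 70 from B
Take 99 from A

Merged: [1, 25, 25, 35, 58, 61, 70, 99, 99]


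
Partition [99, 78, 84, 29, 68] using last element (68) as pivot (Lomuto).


Pivot: 68
  29 <= 68: swap -> [29, 78, 84, 99, 68]
Place pivot at 1: [29, 68, 84, 99, 78]

Partitioned: [29, 68, 84, 99, 78]


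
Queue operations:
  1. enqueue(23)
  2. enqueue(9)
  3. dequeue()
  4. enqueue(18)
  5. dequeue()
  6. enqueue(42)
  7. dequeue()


enqueue(23) -> [23]
enqueue(9) -> [23, 9]
dequeue()->23, [9]
enqueue(18) -> [9, 18]
dequeue()->9, [18]
enqueue(42) -> [18, 42]
dequeue()->18, [42]

Final queue: [42]


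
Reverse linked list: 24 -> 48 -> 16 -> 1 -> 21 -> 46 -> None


Step 1: curr=24, set curr.next=prev(None) | reversed so far: 24
Step 2: curr=48, set curr.next=prev(24) | reversed so far: 48 -> 24
Step 3: curr=16, set curr.next=prev(48) | reversed so far: 16 -> 48 -> 24
Step 4: curr=1, set curr.next=prev(16) | reversed so far: 1 -> 16 -> 48 -> 24
Step 5: curr=21, set curr.next=prev(1) | reversed so far: 21 -> 1 -> 16 -> 48 -> 24
Step 6: curr=46, set curr.next=prev(21) | reversed so far: 46 -> 21 -> 1 -> 16 -> 48 -> 24

46 -> 21 -> 1 -> 16 -> 48 -> 24 -> None


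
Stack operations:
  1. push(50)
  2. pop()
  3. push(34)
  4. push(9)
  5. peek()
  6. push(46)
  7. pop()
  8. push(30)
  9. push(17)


push(50) -> [50]
pop()->50, []
push(34) -> [34]
push(9) -> [34, 9]
peek()->9
push(46) -> [34, 9, 46]
pop()->46, [34, 9]
push(30) -> [34, 9, 30]
push(17) -> [34, 9, 30, 17]

Final stack: [34, 9, 30, 17]


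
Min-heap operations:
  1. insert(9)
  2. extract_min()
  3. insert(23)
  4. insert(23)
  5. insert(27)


insert(9) -> [9]
extract_min()->9, []
insert(23) -> [23]
insert(23) -> [23, 23]
insert(27) -> [23, 23, 27]

Final heap: [23, 23, 27]


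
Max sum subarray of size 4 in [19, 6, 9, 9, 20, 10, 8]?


[0:4]: 43
[1:5]: 44
[2:6]: 48
[3:7]: 47

Max: 48 at [2:6]


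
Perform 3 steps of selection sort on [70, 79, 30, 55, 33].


Initial: [70, 79, 30, 55, 33]
Step 1: min=30 at 2
  Swap: [30, 79, 70, 55, 33]
Step 2: min=33 at 4
  Swap: [30, 33, 70, 55, 79]
Step 3: min=55 at 3
  Swap: [30, 33, 55, 70, 79]

After 3 steps: [30, 33, 55, 70, 79]


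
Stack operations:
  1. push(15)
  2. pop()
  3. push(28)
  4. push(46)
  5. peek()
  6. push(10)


push(15) -> [15]
pop()->15, []
push(28) -> [28]
push(46) -> [28, 46]
peek()->46
push(10) -> [28, 46, 10]

Final stack: [28, 46, 10]


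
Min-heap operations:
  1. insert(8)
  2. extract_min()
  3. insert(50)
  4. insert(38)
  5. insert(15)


insert(8) -> [8]
extract_min()->8, []
insert(50) -> [50]
insert(38) -> [38, 50]
insert(15) -> [15, 50, 38]

Final heap: [15, 50, 38]


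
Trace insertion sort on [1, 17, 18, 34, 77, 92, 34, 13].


Initial: [1, 17, 18, 34, 77, 92, 34, 13]
Insert 17: [1, 17, 18, 34, 77, 92, 34, 13]
Insert 18: [1, 17, 18, 34, 77, 92, 34, 13]
Insert 34: [1, 17, 18, 34, 77, 92, 34, 13]
Insert 77: [1, 17, 18, 34, 77, 92, 34, 13]
Insert 92: [1, 17, 18, 34, 77, 92, 34, 13]
Insert 34: [1, 17, 18, 34, 34, 77, 92, 13]
Insert 13: [1, 13, 17, 18, 34, 34, 77, 92]

Sorted: [1, 13, 17, 18, 34, 34, 77, 92]


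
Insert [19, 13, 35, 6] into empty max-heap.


Insert 19: [19]
Insert 13: [19, 13]
Insert 35: [35, 13, 19]
Insert 6: [35, 13, 19, 6]

Final heap: [35, 13, 19, 6]


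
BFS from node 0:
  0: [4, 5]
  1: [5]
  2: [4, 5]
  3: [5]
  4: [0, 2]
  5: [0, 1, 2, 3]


Visit 0, enqueue [4, 5]
Visit 4, enqueue [2]
Visit 5, enqueue [1, 3]
Visit 2, enqueue []
Visit 1, enqueue []
Visit 3, enqueue []

BFS order: [0, 4, 5, 2, 1, 3]


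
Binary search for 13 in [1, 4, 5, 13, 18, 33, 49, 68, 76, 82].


Step 1: lo=0, hi=9, mid=4, val=18
Step 2: lo=0, hi=3, mid=1, val=4
Step 3: lo=2, hi=3, mid=2, val=5
Step 4: lo=3, hi=3, mid=3, val=13

Found at index 3


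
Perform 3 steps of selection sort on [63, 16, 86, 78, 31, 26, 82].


Initial: [63, 16, 86, 78, 31, 26, 82]
Step 1: min=16 at 1
  Swap: [16, 63, 86, 78, 31, 26, 82]
Step 2: min=26 at 5
  Swap: [16, 26, 86, 78, 31, 63, 82]
Step 3: min=31 at 4
  Swap: [16, 26, 31, 78, 86, 63, 82]

After 3 steps: [16, 26, 31, 78, 86, 63, 82]


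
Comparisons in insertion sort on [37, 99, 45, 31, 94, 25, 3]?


Algorithm: insertion sort
Input: [37, 99, 45, 31, 94, 25, 3]
Sorted: [3, 25, 31, 37, 45, 94, 99]

19


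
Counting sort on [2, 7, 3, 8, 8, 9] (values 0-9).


Input: [2, 7, 3, 8, 8, 9]
Counts: [0, 0, 1, 1, 0, 0, 0, 1, 2, 1]

Sorted: [2, 3, 7, 8, 8, 9]


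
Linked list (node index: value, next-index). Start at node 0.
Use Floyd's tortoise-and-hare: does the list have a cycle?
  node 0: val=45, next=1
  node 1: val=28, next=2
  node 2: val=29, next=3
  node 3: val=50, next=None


Floyd's tortoise (slow, +1) and hare (fast, +2):
  init: slow=0, fast=0
  step 1: slow=1, fast=2
  step 2: fast 2->3->None, no cycle

Cycle: no


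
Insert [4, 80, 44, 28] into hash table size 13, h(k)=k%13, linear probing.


Insert 4: h=4 -> slot 4
Insert 80: h=2 -> slot 2
Insert 44: h=5 -> slot 5
Insert 28: h=2, 1 probes -> slot 3

Table: [None, None, 80, 28, 4, 44, None, None, None, None, None, None, None]


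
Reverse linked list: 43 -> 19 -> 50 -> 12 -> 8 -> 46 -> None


Step 1: curr=43, set curr.next=prev(None) | reversed so far: 43
Step 2: curr=19, set curr.next=prev(43) | reversed so far: 19 -> 43
Step 3: curr=50, set curr.next=prev(19) | reversed so far: 50 -> 19 -> 43
Step 4: curr=12, set curr.next=prev(50) | reversed so far: 12 -> 50 -> 19 -> 43
Step 5: curr=8, set curr.next=prev(12) | reversed so far: 8 -> 12 -> 50 -> 19 -> 43
Step 6: curr=46, set curr.next=prev(8) | reversed so far: 46 -> 8 -> 12 -> 50 -> 19 -> 43

46 -> 8 -> 12 -> 50 -> 19 -> 43 -> None


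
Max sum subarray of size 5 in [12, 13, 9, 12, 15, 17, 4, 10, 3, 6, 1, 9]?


[0:5]: 61
[1:6]: 66
[2:7]: 57
[3:8]: 58
[4:9]: 49
[5:10]: 40
[6:11]: 24
[7:12]: 29

Max: 66 at [1:6]


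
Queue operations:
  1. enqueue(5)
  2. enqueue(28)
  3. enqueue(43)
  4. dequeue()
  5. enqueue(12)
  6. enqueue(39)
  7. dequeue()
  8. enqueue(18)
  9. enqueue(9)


enqueue(5) -> [5]
enqueue(28) -> [5, 28]
enqueue(43) -> [5, 28, 43]
dequeue()->5, [28, 43]
enqueue(12) -> [28, 43, 12]
enqueue(39) -> [28, 43, 12, 39]
dequeue()->28, [43, 12, 39]
enqueue(18) -> [43, 12, 39, 18]
enqueue(9) -> [43, 12, 39, 18, 9]

Final queue: [43, 12, 39, 18, 9]


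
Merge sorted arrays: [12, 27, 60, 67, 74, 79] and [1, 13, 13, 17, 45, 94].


Take 1 from B
Take 12 from A
Take 13 from B
Take 13 from B
Take 17 from B
Take 27 from A
Take 45 from B
Take 60 from A
Take 67 from A
Take 74 from A
Take 79 from A

Merged: [1, 12, 13, 13, 17, 27, 45, 60, 67, 74, 79, 94]


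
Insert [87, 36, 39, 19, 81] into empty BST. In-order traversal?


Insert 87: root
Insert 36: L from 87
Insert 39: L from 87 -> R from 36
Insert 19: L from 87 -> L from 36
Insert 81: L from 87 -> R from 36 -> R from 39

In-order: [19, 36, 39, 81, 87]


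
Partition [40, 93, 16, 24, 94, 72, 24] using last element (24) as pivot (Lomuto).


Pivot: 24
  16 <= 24: swap -> [16, 93, 40, 24, 94, 72, 24]
  24 <= 24: swap -> [16, 24, 40, 93, 94, 72, 24]
Place pivot at 2: [16, 24, 24, 93, 94, 72, 40]

Partitioned: [16, 24, 24, 93, 94, 72, 40]


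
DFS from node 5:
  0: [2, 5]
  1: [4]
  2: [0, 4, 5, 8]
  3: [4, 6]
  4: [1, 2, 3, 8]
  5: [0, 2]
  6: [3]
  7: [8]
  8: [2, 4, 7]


Visit 5, push [2, 0]
Visit 0, push [2]
Visit 2, push [8, 4]
Visit 4, push [8, 3, 1]
Visit 1, push []
Visit 3, push [6]
Visit 6, push []
Visit 8, push [7]
Visit 7, push []

DFS order: [5, 0, 2, 4, 1, 3, 6, 8, 7]


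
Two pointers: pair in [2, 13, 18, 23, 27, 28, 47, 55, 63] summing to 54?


lo=0(2)+hi=8(63)=65
lo=0(2)+hi=7(55)=57
lo=0(2)+hi=6(47)=49
lo=1(13)+hi=6(47)=60
lo=1(13)+hi=5(28)=41
lo=2(18)+hi=5(28)=46
lo=3(23)+hi=5(28)=51
lo=4(27)+hi=5(28)=55

No pair found


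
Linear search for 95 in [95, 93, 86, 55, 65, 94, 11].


i=0: 95==95 found!

Found at 0, 1 comps


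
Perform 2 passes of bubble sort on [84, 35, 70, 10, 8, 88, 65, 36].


Initial: [84, 35, 70, 10, 8, 88, 65, 36]
Pass 1: [35, 70, 10, 8, 84, 65, 36, 88] (6 swaps)
Pass 2: [35, 10, 8, 70, 65, 36, 84, 88] (4 swaps)

After 2 passes: [35, 10, 8, 70, 65, 36, 84, 88]


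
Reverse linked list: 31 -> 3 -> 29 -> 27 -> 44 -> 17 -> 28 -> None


Step 1: curr=31, set curr.next=prev(None) | reversed so far: 31
Step 2: curr=3, set curr.next=prev(31) | reversed so far: 3 -> 31
Step 3: curr=29, set curr.next=prev(3) | reversed so far: 29 -> 3 -> 31
Step 4: curr=27, set curr.next=prev(29) | reversed so far: 27 -> 29 -> 3 -> 31
Step 5: curr=44, set curr.next=prev(27) | reversed so far: 44 -> 27 -> 29 -> 3 -> 31
Step 6: curr=17, set curr.next=prev(44) | reversed so far: 17 -> 44 -> 27 -> 29 -> 3 -> 31
Step 7: curr=28, set curr.next=prev(17) | reversed so far: 28 -> 17 -> 44 -> 27 -> 29 -> 3 -> 31

28 -> 17 -> 44 -> 27 -> 29 -> 3 -> 31 -> None


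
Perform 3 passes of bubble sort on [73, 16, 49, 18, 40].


Initial: [73, 16, 49, 18, 40]
Pass 1: [16, 49, 18, 40, 73] (4 swaps)
Pass 2: [16, 18, 40, 49, 73] (2 swaps)
Pass 3: [16, 18, 40, 49, 73] (0 swaps)

After 3 passes: [16, 18, 40, 49, 73]


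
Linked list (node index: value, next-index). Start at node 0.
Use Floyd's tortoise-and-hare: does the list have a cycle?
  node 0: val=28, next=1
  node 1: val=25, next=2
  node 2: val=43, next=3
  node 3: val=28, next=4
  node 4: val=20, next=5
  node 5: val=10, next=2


Floyd's tortoise (slow, +1) and hare (fast, +2):
  init: slow=0, fast=0
  step 1: slow=1, fast=2
  step 2: slow=2, fast=4
  step 3: slow=3, fast=2
  step 4: slow=4, fast=4
  slow == fast at node 4: cycle detected

Cycle: yes


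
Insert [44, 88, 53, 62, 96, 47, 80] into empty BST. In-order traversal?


Insert 44: root
Insert 88: R from 44
Insert 53: R from 44 -> L from 88
Insert 62: R from 44 -> L from 88 -> R from 53
Insert 96: R from 44 -> R from 88
Insert 47: R from 44 -> L from 88 -> L from 53
Insert 80: R from 44 -> L from 88 -> R from 53 -> R from 62

In-order: [44, 47, 53, 62, 80, 88, 96]


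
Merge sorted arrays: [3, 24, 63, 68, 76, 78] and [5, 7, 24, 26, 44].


Take 3 from A
Take 5 from B
Take 7 from B
Take 24 from A
Take 24 from B
Take 26 from B
Take 44 from B

Merged: [3, 5, 7, 24, 24, 26, 44, 63, 68, 76, 78]


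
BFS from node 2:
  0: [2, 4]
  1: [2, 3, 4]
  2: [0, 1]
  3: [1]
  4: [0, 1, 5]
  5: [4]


Visit 2, enqueue [0, 1]
Visit 0, enqueue [4]
Visit 1, enqueue [3]
Visit 4, enqueue [5]
Visit 3, enqueue []
Visit 5, enqueue []

BFS order: [2, 0, 1, 4, 3, 5]


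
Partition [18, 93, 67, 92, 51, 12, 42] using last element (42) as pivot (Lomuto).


Pivot: 42
  18 <= 42: advance i (no swap)
  12 <= 42: swap -> [18, 12, 67, 92, 51, 93, 42]
Place pivot at 2: [18, 12, 42, 92, 51, 93, 67]

Partitioned: [18, 12, 42, 92, 51, 93, 67]


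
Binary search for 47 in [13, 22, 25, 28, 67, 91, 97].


Step 1: lo=0, hi=6, mid=3, val=28
Step 2: lo=4, hi=6, mid=5, val=91
Step 3: lo=4, hi=4, mid=4, val=67

Not found


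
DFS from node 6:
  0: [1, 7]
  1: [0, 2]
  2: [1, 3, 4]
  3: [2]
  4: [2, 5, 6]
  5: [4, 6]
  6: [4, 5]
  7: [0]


Visit 6, push [5, 4]
Visit 4, push [5, 2]
Visit 2, push [3, 1]
Visit 1, push [0]
Visit 0, push [7]
Visit 7, push []
Visit 3, push []
Visit 5, push []

DFS order: [6, 4, 2, 1, 0, 7, 3, 5]


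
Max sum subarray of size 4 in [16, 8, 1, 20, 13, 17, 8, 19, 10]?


[0:4]: 45
[1:5]: 42
[2:6]: 51
[3:7]: 58
[4:8]: 57
[5:9]: 54

Max: 58 at [3:7]


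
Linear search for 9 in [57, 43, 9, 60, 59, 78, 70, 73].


i=0: 57!=9
i=1: 43!=9
i=2: 9==9 found!

Found at 2, 3 comps


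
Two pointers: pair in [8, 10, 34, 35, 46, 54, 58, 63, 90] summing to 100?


lo=0(8)+hi=8(90)=98
lo=1(10)+hi=8(90)=100

Yes: 10+90=100


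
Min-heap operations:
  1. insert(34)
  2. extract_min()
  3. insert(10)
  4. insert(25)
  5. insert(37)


insert(34) -> [34]
extract_min()->34, []
insert(10) -> [10]
insert(25) -> [10, 25]
insert(37) -> [10, 25, 37]

Final heap: [10, 25, 37]


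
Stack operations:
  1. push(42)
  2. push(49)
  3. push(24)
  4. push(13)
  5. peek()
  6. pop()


push(42) -> [42]
push(49) -> [42, 49]
push(24) -> [42, 49, 24]
push(13) -> [42, 49, 24, 13]
peek()->13
pop()->13, [42, 49, 24]

Final stack: [42, 49, 24]


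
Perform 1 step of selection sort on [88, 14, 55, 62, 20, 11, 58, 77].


Initial: [88, 14, 55, 62, 20, 11, 58, 77]
Step 1: min=11 at 5
  Swap: [11, 14, 55, 62, 20, 88, 58, 77]

After 1 step: [11, 14, 55, 62, 20, 88, 58, 77]


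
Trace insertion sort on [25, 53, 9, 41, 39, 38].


Initial: [25, 53, 9, 41, 39, 38]
Insert 53: [25, 53, 9, 41, 39, 38]
Insert 9: [9, 25, 53, 41, 39, 38]
Insert 41: [9, 25, 41, 53, 39, 38]
Insert 39: [9, 25, 39, 41, 53, 38]
Insert 38: [9, 25, 38, 39, 41, 53]

Sorted: [9, 25, 38, 39, 41, 53]


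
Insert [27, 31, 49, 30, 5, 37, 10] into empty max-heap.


Insert 27: [27]
Insert 31: [31, 27]
Insert 49: [49, 27, 31]
Insert 30: [49, 30, 31, 27]
Insert 5: [49, 30, 31, 27, 5]
Insert 37: [49, 30, 37, 27, 5, 31]
Insert 10: [49, 30, 37, 27, 5, 31, 10]

Final heap: [49, 30, 37, 27, 5, 31, 10]


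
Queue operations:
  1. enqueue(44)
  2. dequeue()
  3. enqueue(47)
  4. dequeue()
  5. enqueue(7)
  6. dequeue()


enqueue(44) -> [44]
dequeue()->44, []
enqueue(47) -> [47]
dequeue()->47, []
enqueue(7) -> [7]
dequeue()->7, []

Final queue: []


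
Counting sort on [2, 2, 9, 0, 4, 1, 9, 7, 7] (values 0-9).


Input: [2, 2, 9, 0, 4, 1, 9, 7, 7]
Counts: [1, 1, 2, 0, 1, 0, 0, 2, 0, 2]

Sorted: [0, 1, 2, 2, 4, 7, 7, 9, 9]


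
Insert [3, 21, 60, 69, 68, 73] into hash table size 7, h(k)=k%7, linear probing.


Insert 3: h=3 -> slot 3
Insert 21: h=0 -> slot 0
Insert 60: h=4 -> slot 4
Insert 69: h=6 -> slot 6
Insert 68: h=5 -> slot 5
Insert 73: h=3, 5 probes -> slot 1

Table: [21, 73, None, 3, 60, 68, 69]


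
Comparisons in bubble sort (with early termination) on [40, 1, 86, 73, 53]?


Algorithm: bubble sort (with early termination)
Input: [40, 1, 86, 73, 53]
Sorted: [1, 40, 53, 73, 86]

9


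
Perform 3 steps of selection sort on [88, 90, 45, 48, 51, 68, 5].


Initial: [88, 90, 45, 48, 51, 68, 5]
Step 1: min=5 at 6
  Swap: [5, 90, 45, 48, 51, 68, 88]
Step 2: min=45 at 2
  Swap: [5, 45, 90, 48, 51, 68, 88]
Step 3: min=48 at 3
  Swap: [5, 45, 48, 90, 51, 68, 88]

After 3 steps: [5, 45, 48, 90, 51, 68, 88]


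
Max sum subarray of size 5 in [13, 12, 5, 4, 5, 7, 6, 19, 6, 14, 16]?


[0:5]: 39
[1:6]: 33
[2:7]: 27
[3:8]: 41
[4:9]: 43
[5:10]: 52
[6:11]: 61

Max: 61 at [6:11]


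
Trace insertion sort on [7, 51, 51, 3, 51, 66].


Initial: [7, 51, 51, 3, 51, 66]
Insert 51: [7, 51, 51, 3, 51, 66]
Insert 51: [7, 51, 51, 3, 51, 66]
Insert 3: [3, 7, 51, 51, 51, 66]
Insert 51: [3, 7, 51, 51, 51, 66]
Insert 66: [3, 7, 51, 51, 51, 66]

Sorted: [3, 7, 51, 51, 51, 66]


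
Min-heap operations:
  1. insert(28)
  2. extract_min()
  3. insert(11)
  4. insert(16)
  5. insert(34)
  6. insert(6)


insert(28) -> [28]
extract_min()->28, []
insert(11) -> [11]
insert(16) -> [11, 16]
insert(34) -> [11, 16, 34]
insert(6) -> [6, 11, 34, 16]

Final heap: [6, 11, 34, 16]


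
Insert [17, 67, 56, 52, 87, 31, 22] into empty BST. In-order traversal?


Insert 17: root
Insert 67: R from 17
Insert 56: R from 17 -> L from 67
Insert 52: R from 17 -> L from 67 -> L from 56
Insert 87: R from 17 -> R from 67
Insert 31: R from 17 -> L from 67 -> L from 56 -> L from 52
Insert 22: R from 17 -> L from 67 -> L from 56 -> L from 52 -> L from 31

In-order: [17, 22, 31, 52, 56, 67, 87]


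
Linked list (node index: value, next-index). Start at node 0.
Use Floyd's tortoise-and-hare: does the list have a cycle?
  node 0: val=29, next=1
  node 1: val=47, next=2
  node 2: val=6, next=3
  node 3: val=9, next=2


Floyd's tortoise (slow, +1) and hare (fast, +2):
  init: slow=0, fast=0
  step 1: slow=1, fast=2
  step 2: slow=2, fast=2
  slow == fast at node 2: cycle detected

Cycle: yes


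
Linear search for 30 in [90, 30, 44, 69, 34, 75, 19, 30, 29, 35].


i=0: 90!=30
i=1: 30==30 found!

Found at 1, 2 comps


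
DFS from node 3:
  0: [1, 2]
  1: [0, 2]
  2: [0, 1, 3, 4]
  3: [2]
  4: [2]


Visit 3, push [2]
Visit 2, push [4, 1, 0]
Visit 0, push [1]
Visit 1, push []
Visit 4, push []

DFS order: [3, 2, 0, 1, 4]


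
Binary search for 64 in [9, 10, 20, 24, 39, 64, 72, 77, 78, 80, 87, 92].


Step 1: lo=0, hi=11, mid=5, val=64

Found at index 5


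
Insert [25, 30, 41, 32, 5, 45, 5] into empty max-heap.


Insert 25: [25]
Insert 30: [30, 25]
Insert 41: [41, 25, 30]
Insert 32: [41, 32, 30, 25]
Insert 5: [41, 32, 30, 25, 5]
Insert 45: [45, 32, 41, 25, 5, 30]
Insert 5: [45, 32, 41, 25, 5, 30, 5]

Final heap: [45, 32, 41, 25, 5, 30, 5]


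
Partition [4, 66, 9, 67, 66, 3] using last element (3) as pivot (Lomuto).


Pivot: 3
Place pivot at 0: [3, 66, 9, 67, 66, 4]

Partitioned: [3, 66, 9, 67, 66, 4]


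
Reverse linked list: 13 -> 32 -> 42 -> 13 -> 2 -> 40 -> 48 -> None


Step 1: curr=13, set curr.next=prev(None) | reversed so far: 13
Step 2: curr=32, set curr.next=prev(13) | reversed so far: 32 -> 13
Step 3: curr=42, set curr.next=prev(32) | reversed so far: 42 -> 32 -> 13
Step 4: curr=13, set curr.next=prev(42) | reversed so far: 13 -> 42 -> 32 -> 13
Step 5: curr=2, set curr.next=prev(13) | reversed so far: 2 -> 13 -> 42 -> 32 -> 13
Step 6: curr=40, set curr.next=prev(2) | reversed so far: 40 -> 2 -> 13 -> 42 -> 32 -> 13
Step 7: curr=48, set curr.next=prev(40) | reversed so far: 48 -> 40 -> 2 -> 13 -> 42 -> 32 -> 13

48 -> 40 -> 2 -> 13 -> 42 -> 32 -> 13 -> None


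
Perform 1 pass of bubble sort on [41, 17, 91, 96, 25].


Initial: [41, 17, 91, 96, 25]
Pass 1: [17, 41, 91, 25, 96] (2 swaps)

After 1 pass: [17, 41, 91, 25, 96]


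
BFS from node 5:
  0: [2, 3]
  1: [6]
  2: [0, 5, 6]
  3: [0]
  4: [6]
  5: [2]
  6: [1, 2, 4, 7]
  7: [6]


Visit 5, enqueue [2]
Visit 2, enqueue [0, 6]
Visit 0, enqueue [3]
Visit 6, enqueue [1, 4, 7]
Visit 3, enqueue []
Visit 1, enqueue []
Visit 4, enqueue []
Visit 7, enqueue []

BFS order: [5, 2, 0, 6, 3, 1, 4, 7]


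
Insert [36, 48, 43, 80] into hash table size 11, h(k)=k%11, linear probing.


Insert 36: h=3 -> slot 3
Insert 48: h=4 -> slot 4
Insert 43: h=10 -> slot 10
Insert 80: h=3, 2 probes -> slot 5

Table: [None, None, None, 36, 48, 80, None, None, None, None, 43]


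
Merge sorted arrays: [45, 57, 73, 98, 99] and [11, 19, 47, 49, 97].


Take 11 from B
Take 19 from B
Take 45 from A
Take 47 from B
Take 49 from B
Take 57 from A
Take 73 from A
Take 97 from B

Merged: [11, 19, 45, 47, 49, 57, 73, 97, 98, 99]


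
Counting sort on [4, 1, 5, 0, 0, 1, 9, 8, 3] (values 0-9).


Input: [4, 1, 5, 0, 0, 1, 9, 8, 3]
Counts: [2, 2, 0, 1, 1, 1, 0, 0, 1, 1]

Sorted: [0, 0, 1, 1, 3, 4, 5, 8, 9]


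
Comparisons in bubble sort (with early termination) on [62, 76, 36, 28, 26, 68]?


Algorithm: bubble sort (with early termination)
Input: [62, 76, 36, 28, 26, 68]
Sorted: [26, 28, 36, 62, 68, 76]

15


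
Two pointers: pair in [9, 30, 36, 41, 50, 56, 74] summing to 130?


lo=0(9)+hi=6(74)=83
lo=1(30)+hi=6(74)=104
lo=2(36)+hi=6(74)=110
lo=3(41)+hi=6(74)=115
lo=4(50)+hi=6(74)=124
lo=5(56)+hi=6(74)=130

Yes: 56+74=130


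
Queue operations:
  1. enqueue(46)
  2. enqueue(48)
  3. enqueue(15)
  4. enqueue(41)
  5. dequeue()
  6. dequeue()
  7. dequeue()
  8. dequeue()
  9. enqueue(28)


enqueue(46) -> [46]
enqueue(48) -> [46, 48]
enqueue(15) -> [46, 48, 15]
enqueue(41) -> [46, 48, 15, 41]
dequeue()->46, [48, 15, 41]
dequeue()->48, [15, 41]
dequeue()->15, [41]
dequeue()->41, []
enqueue(28) -> [28]

Final queue: [28]


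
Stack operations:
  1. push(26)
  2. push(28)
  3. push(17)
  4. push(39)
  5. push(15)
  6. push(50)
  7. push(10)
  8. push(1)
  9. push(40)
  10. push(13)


push(26) -> [26]
push(28) -> [26, 28]
push(17) -> [26, 28, 17]
push(39) -> [26, 28, 17, 39]
push(15) -> [26, 28, 17, 39, 15]
push(50) -> [26, 28, 17, 39, 15, 50]
push(10) -> [26, 28, 17, 39, 15, 50, 10]
push(1) -> [26, 28, 17, 39, 15, 50, 10, 1]
push(40) -> [26, 28, 17, 39, 15, 50, 10, 1, 40]
push(13) -> [26, 28, 17, 39, 15, 50, 10, 1, 40, 13]

Final stack: [26, 28, 17, 39, 15, 50, 10, 1, 40, 13]


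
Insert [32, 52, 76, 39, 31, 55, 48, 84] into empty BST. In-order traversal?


Insert 32: root
Insert 52: R from 32
Insert 76: R from 32 -> R from 52
Insert 39: R from 32 -> L from 52
Insert 31: L from 32
Insert 55: R from 32 -> R from 52 -> L from 76
Insert 48: R from 32 -> L from 52 -> R from 39
Insert 84: R from 32 -> R from 52 -> R from 76

In-order: [31, 32, 39, 48, 52, 55, 76, 84]


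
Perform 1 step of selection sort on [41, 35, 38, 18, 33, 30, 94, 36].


Initial: [41, 35, 38, 18, 33, 30, 94, 36]
Step 1: min=18 at 3
  Swap: [18, 35, 38, 41, 33, 30, 94, 36]

After 1 step: [18, 35, 38, 41, 33, 30, 94, 36]


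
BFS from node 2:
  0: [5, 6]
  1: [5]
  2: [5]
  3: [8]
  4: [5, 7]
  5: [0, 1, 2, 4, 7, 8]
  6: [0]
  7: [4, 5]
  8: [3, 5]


Visit 2, enqueue [5]
Visit 5, enqueue [0, 1, 4, 7, 8]
Visit 0, enqueue [6]
Visit 1, enqueue []
Visit 4, enqueue []
Visit 7, enqueue []
Visit 8, enqueue [3]
Visit 6, enqueue []
Visit 3, enqueue []

BFS order: [2, 5, 0, 1, 4, 7, 8, 6, 3]


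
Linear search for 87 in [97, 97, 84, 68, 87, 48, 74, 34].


i=0: 97!=87
i=1: 97!=87
i=2: 84!=87
i=3: 68!=87
i=4: 87==87 found!

Found at 4, 5 comps


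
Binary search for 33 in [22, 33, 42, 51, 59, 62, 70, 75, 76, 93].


Step 1: lo=0, hi=9, mid=4, val=59
Step 2: lo=0, hi=3, mid=1, val=33

Found at index 1


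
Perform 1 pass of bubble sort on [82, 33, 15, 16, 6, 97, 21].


Initial: [82, 33, 15, 16, 6, 97, 21]
Pass 1: [33, 15, 16, 6, 82, 21, 97] (5 swaps)

After 1 pass: [33, 15, 16, 6, 82, 21, 97]


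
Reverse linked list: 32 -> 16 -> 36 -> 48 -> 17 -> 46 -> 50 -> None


Step 1: curr=32, set curr.next=prev(None) | reversed so far: 32
Step 2: curr=16, set curr.next=prev(32) | reversed so far: 16 -> 32
Step 3: curr=36, set curr.next=prev(16) | reversed so far: 36 -> 16 -> 32
Step 4: curr=48, set curr.next=prev(36) | reversed so far: 48 -> 36 -> 16 -> 32
Step 5: curr=17, set curr.next=prev(48) | reversed so far: 17 -> 48 -> 36 -> 16 -> 32
Step 6: curr=46, set curr.next=prev(17) | reversed so far: 46 -> 17 -> 48 -> 36 -> 16 -> 32
Step 7: curr=50, set curr.next=prev(46) | reversed so far: 50 -> 46 -> 17 -> 48 -> 36 -> 16 -> 32

50 -> 46 -> 17 -> 48 -> 36 -> 16 -> 32 -> None


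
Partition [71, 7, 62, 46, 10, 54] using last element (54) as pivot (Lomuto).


Pivot: 54
  7 <= 54: swap -> [7, 71, 62, 46, 10, 54]
  46 <= 54: swap -> [7, 46, 62, 71, 10, 54]
  10 <= 54: swap -> [7, 46, 10, 71, 62, 54]
Place pivot at 3: [7, 46, 10, 54, 62, 71]

Partitioned: [7, 46, 10, 54, 62, 71]


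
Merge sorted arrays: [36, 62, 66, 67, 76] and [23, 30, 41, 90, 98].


Take 23 from B
Take 30 from B
Take 36 from A
Take 41 from B
Take 62 from A
Take 66 from A
Take 67 from A
Take 76 from A

Merged: [23, 30, 36, 41, 62, 66, 67, 76, 90, 98]


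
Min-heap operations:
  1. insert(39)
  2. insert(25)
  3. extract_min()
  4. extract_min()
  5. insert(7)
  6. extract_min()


insert(39) -> [39]
insert(25) -> [25, 39]
extract_min()->25, [39]
extract_min()->39, []
insert(7) -> [7]
extract_min()->7, []

Final heap: []


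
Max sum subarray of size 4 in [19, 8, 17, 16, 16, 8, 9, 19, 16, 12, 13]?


[0:4]: 60
[1:5]: 57
[2:6]: 57
[3:7]: 49
[4:8]: 52
[5:9]: 52
[6:10]: 56
[7:11]: 60

Max: 60 at [0:4]


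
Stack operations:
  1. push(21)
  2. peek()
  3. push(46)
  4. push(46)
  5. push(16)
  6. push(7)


push(21) -> [21]
peek()->21
push(46) -> [21, 46]
push(46) -> [21, 46, 46]
push(16) -> [21, 46, 46, 16]
push(7) -> [21, 46, 46, 16, 7]

Final stack: [21, 46, 46, 16, 7]


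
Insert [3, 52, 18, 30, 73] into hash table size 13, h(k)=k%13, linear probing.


Insert 3: h=3 -> slot 3
Insert 52: h=0 -> slot 0
Insert 18: h=5 -> slot 5
Insert 30: h=4 -> slot 4
Insert 73: h=8 -> slot 8

Table: [52, None, None, 3, 30, 18, None, None, 73, None, None, None, None]


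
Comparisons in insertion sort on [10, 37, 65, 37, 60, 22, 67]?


Algorithm: insertion sort
Input: [10, 37, 65, 37, 60, 22, 67]
Sorted: [10, 22, 37, 37, 60, 65, 67]

12


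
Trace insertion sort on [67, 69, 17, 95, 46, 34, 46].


Initial: [67, 69, 17, 95, 46, 34, 46]
Insert 69: [67, 69, 17, 95, 46, 34, 46]
Insert 17: [17, 67, 69, 95, 46, 34, 46]
Insert 95: [17, 67, 69, 95, 46, 34, 46]
Insert 46: [17, 46, 67, 69, 95, 34, 46]
Insert 34: [17, 34, 46, 67, 69, 95, 46]
Insert 46: [17, 34, 46, 46, 67, 69, 95]

Sorted: [17, 34, 46, 46, 67, 69, 95]


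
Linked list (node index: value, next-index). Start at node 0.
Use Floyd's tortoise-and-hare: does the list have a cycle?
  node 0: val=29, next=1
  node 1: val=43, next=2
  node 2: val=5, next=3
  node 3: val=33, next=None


Floyd's tortoise (slow, +1) and hare (fast, +2):
  init: slow=0, fast=0
  step 1: slow=1, fast=2
  step 2: fast 2->3->None, no cycle

Cycle: no


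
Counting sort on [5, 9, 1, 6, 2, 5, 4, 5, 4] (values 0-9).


Input: [5, 9, 1, 6, 2, 5, 4, 5, 4]
Counts: [0, 1, 1, 0, 2, 3, 1, 0, 0, 1]

Sorted: [1, 2, 4, 4, 5, 5, 5, 6, 9]


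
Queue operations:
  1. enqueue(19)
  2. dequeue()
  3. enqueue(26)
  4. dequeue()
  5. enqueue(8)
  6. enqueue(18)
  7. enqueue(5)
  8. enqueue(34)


enqueue(19) -> [19]
dequeue()->19, []
enqueue(26) -> [26]
dequeue()->26, []
enqueue(8) -> [8]
enqueue(18) -> [8, 18]
enqueue(5) -> [8, 18, 5]
enqueue(34) -> [8, 18, 5, 34]

Final queue: [8, 18, 5, 34]


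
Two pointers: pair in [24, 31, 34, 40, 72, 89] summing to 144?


lo=0(24)+hi=5(89)=113
lo=1(31)+hi=5(89)=120
lo=2(34)+hi=5(89)=123
lo=3(40)+hi=5(89)=129
lo=4(72)+hi=5(89)=161

No pair found


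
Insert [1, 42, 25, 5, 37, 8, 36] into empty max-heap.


Insert 1: [1]
Insert 42: [42, 1]
Insert 25: [42, 1, 25]
Insert 5: [42, 5, 25, 1]
Insert 37: [42, 37, 25, 1, 5]
Insert 8: [42, 37, 25, 1, 5, 8]
Insert 36: [42, 37, 36, 1, 5, 8, 25]

Final heap: [42, 37, 36, 1, 5, 8, 25]


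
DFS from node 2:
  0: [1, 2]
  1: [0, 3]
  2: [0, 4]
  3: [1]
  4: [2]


Visit 2, push [4, 0]
Visit 0, push [1]
Visit 1, push [3]
Visit 3, push []
Visit 4, push []

DFS order: [2, 0, 1, 3, 4]


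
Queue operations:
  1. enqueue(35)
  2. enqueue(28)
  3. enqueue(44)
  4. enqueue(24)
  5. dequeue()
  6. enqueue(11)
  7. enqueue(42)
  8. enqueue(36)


enqueue(35) -> [35]
enqueue(28) -> [35, 28]
enqueue(44) -> [35, 28, 44]
enqueue(24) -> [35, 28, 44, 24]
dequeue()->35, [28, 44, 24]
enqueue(11) -> [28, 44, 24, 11]
enqueue(42) -> [28, 44, 24, 11, 42]
enqueue(36) -> [28, 44, 24, 11, 42, 36]

Final queue: [28, 44, 24, 11, 42, 36]


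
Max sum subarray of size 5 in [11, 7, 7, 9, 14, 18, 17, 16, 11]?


[0:5]: 48
[1:6]: 55
[2:7]: 65
[3:8]: 74
[4:9]: 76

Max: 76 at [4:9]


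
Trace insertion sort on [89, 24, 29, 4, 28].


Initial: [89, 24, 29, 4, 28]
Insert 24: [24, 89, 29, 4, 28]
Insert 29: [24, 29, 89, 4, 28]
Insert 4: [4, 24, 29, 89, 28]
Insert 28: [4, 24, 28, 29, 89]

Sorted: [4, 24, 28, 29, 89]


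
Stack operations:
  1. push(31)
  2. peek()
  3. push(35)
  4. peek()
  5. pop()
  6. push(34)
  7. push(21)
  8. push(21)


push(31) -> [31]
peek()->31
push(35) -> [31, 35]
peek()->35
pop()->35, [31]
push(34) -> [31, 34]
push(21) -> [31, 34, 21]
push(21) -> [31, 34, 21, 21]

Final stack: [31, 34, 21, 21]


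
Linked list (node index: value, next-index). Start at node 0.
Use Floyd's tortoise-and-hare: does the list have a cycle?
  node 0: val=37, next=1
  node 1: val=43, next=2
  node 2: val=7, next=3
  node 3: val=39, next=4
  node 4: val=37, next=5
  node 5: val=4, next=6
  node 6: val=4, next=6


Floyd's tortoise (slow, +1) and hare (fast, +2):
  init: slow=0, fast=0
  step 1: slow=1, fast=2
  step 2: slow=2, fast=4
  step 3: slow=3, fast=6
  step 4: slow=4, fast=6
  step 5: slow=5, fast=6
  step 6: slow=6, fast=6
  slow == fast at node 6: cycle detected

Cycle: yes


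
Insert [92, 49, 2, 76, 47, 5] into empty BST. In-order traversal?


Insert 92: root
Insert 49: L from 92
Insert 2: L from 92 -> L from 49
Insert 76: L from 92 -> R from 49
Insert 47: L from 92 -> L from 49 -> R from 2
Insert 5: L from 92 -> L from 49 -> R from 2 -> L from 47

In-order: [2, 5, 47, 49, 76, 92]


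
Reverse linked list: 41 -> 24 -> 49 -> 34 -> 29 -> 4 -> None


Step 1: curr=41, set curr.next=prev(None) | reversed so far: 41
Step 2: curr=24, set curr.next=prev(41) | reversed so far: 24 -> 41
Step 3: curr=49, set curr.next=prev(24) | reversed so far: 49 -> 24 -> 41
Step 4: curr=34, set curr.next=prev(49) | reversed so far: 34 -> 49 -> 24 -> 41
Step 5: curr=29, set curr.next=prev(34) | reversed so far: 29 -> 34 -> 49 -> 24 -> 41
Step 6: curr=4, set curr.next=prev(29) | reversed so far: 4 -> 29 -> 34 -> 49 -> 24 -> 41

4 -> 29 -> 34 -> 49 -> 24 -> 41 -> None


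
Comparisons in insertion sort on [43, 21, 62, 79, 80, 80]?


Algorithm: insertion sort
Input: [43, 21, 62, 79, 80, 80]
Sorted: [21, 43, 62, 79, 80, 80]

5


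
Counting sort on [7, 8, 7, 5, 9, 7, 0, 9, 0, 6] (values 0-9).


Input: [7, 8, 7, 5, 9, 7, 0, 9, 0, 6]
Counts: [2, 0, 0, 0, 0, 1, 1, 3, 1, 2]

Sorted: [0, 0, 5, 6, 7, 7, 7, 8, 9, 9]


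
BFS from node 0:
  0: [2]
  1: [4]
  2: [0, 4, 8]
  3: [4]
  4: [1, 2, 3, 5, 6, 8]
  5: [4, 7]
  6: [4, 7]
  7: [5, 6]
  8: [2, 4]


Visit 0, enqueue [2]
Visit 2, enqueue [4, 8]
Visit 4, enqueue [1, 3, 5, 6]
Visit 8, enqueue []
Visit 1, enqueue []
Visit 3, enqueue []
Visit 5, enqueue [7]
Visit 6, enqueue []
Visit 7, enqueue []

BFS order: [0, 2, 4, 8, 1, 3, 5, 6, 7]


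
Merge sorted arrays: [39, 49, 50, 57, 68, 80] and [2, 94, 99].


Take 2 from B
Take 39 from A
Take 49 from A
Take 50 from A
Take 57 from A
Take 68 from A
Take 80 from A

Merged: [2, 39, 49, 50, 57, 68, 80, 94, 99]


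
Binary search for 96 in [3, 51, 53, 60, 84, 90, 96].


Step 1: lo=0, hi=6, mid=3, val=60
Step 2: lo=4, hi=6, mid=5, val=90
Step 3: lo=6, hi=6, mid=6, val=96

Found at index 6


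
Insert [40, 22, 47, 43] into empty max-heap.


Insert 40: [40]
Insert 22: [40, 22]
Insert 47: [47, 22, 40]
Insert 43: [47, 43, 40, 22]

Final heap: [47, 43, 40, 22]


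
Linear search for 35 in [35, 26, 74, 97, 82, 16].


i=0: 35==35 found!

Found at 0, 1 comps


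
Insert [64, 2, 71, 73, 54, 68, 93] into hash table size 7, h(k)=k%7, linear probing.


Insert 64: h=1 -> slot 1
Insert 2: h=2 -> slot 2
Insert 71: h=1, 2 probes -> slot 3
Insert 73: h=3, 1 probes -> slot 4
Insert 54: h=5 -> slot 5
Insert 68: h=5, 1 probes -> slot 6
Insert 93: h=2, 5 probes -> slot 0

Table: [93, 64, 2, 71, 73, 54, 68]


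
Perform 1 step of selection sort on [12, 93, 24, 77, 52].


Initial: [12, 93, 24, 77, 52]
Step 1: min=12 at 0
  Swap: [12, 93, 24, 77, 52]

After 1 step: [12, 93, 24, 77, 52]


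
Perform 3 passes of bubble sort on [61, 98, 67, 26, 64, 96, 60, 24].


Initial: [61, 98, 67, 26, 64, 96, 60, 24]
Pass 1: [61, 67, 26, 64, 96, 60, 24, 98] (6 swaps)
Pass 2: [61, 26, 64, 67, 60, 24, 96, 98] (4 swaps)
Pass 3: [26, 61, 64, 60, 24, 67, 96, 98] (3 swaps)

After 3 passes: [26, 61, 64, 60, 24, 67, 96, 98]


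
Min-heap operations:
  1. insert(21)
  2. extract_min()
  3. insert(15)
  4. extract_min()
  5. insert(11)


insert(21) -> [21]
extract_min()->21, []
insert(15) -> [15]
extract_min()->15, []
insert(11) -> [11]

Final heap: [11]


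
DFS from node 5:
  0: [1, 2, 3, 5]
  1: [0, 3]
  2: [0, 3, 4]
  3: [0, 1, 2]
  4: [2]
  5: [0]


Visit 5, push [0]
Visit 0, push [3, 2, 1]
Visit 1, push [3]
Visit 3, push [2]
Visit 2, push [4]
Visit 4, push []

DFS order: [5, 0, 1, 3, 2, 4]


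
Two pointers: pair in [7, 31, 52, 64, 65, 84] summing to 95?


lo=0(7)+hi=5(84)=91
lo=1(31)+hi=5(84)=115
lo=1(31)+hi=4(65)=96
lo=1(31)+hi=3(64)=95

Yes: 31+64=95


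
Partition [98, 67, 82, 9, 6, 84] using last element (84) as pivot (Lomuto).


Pivot: 84
  67 <= 84: swap -> [67, 98, 82, 9, 6, 84]
  82 <= 84: swap -> [67, 82, 98, 9, 6, 84]
  9 <= 84: swap -> [67, 82, 9, 98, 6, 84]
  6 <= 84: swap -> [67, 82, 9, 6, 98, 84]
Place pivot at 4: [67, 82, 9, 6, 84, 98]

Partitioned: [67, 82, 9, 6, 84, 98]


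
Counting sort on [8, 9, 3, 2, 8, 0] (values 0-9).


Input: [8, 9, 3, 2, 8, 0]
Counts: [1, 0, 1, 1, 0, 0, 0, 0, 2, 1]

Sorted: [0, 2, 3, 8, 8, 9]


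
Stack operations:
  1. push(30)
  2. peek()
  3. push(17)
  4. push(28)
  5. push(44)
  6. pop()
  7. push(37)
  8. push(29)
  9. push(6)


push(30) -> [30]
peek()->30
push(17) -> [30, 17]
push(28) -> [30, 17, 28]
push(44) -> [30, 17, 28, 44]
pop()->44, [30, 17, 28]
push(37) -> [30, 17, 28, 37]
push(29) -> [30, 17, 28, 37, 29]
push(6) -> [30, 17, 28, 37, 29, 6]

Final stack: [30, 17, 28, 37, 29, 6]


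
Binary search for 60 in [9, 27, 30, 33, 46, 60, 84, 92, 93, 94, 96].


Step 1: lo=0, hi=10, mid=5, val=60

Found at index 5
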